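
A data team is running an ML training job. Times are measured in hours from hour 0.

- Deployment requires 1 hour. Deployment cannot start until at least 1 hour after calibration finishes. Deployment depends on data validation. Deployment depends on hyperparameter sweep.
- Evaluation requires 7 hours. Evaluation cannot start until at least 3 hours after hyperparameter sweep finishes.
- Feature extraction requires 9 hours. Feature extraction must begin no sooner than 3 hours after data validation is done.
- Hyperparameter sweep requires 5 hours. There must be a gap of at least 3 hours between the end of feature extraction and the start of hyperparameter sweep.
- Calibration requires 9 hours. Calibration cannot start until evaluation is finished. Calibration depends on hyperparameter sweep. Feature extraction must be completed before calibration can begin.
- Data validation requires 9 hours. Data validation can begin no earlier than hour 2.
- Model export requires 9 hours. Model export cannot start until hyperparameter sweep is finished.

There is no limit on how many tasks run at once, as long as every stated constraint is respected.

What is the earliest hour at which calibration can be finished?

50

After its own release at hour 2, data validation can start at hour 2 and finishes at hour 11.
Feature extraction cannot begin until data validation (finishes hour 11, plus 3-hour gap → hour 14). It runs from hour 14 to 14 + 9 = hour 23.
Hyperparameter sweep cannot begin until feature extraction (finishes hour 23, plus 3-hour gap → hour 26). It runs from hour 26 to 26 + 5 = hour 31.
Evaluation cannot begin until hyperparameter sweep (finishes hour 31, plus 3-hour gap → hour 34). It runs from hour 34 to 34 + 7 = hour 41.
For calibration: evaluation (finishes hour 41); hyperparameter sweep (finishes hour 31); feature extraction (finishes hour 23). Taking the maximum gives a start of hour 41, and it finishes at 41 + 9 = hour 50.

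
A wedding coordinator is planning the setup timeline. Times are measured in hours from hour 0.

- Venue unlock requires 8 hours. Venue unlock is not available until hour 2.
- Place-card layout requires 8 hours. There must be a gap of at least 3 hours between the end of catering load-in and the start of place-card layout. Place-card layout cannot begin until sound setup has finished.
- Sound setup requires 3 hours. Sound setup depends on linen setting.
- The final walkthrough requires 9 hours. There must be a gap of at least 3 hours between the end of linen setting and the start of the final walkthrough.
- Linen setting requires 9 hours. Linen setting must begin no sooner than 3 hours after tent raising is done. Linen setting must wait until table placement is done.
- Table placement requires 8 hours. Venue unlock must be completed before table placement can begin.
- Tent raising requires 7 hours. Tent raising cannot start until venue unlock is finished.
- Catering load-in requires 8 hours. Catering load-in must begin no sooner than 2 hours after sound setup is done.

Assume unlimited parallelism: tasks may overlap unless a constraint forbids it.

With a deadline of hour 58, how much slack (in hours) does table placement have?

7

Venue unlock cannot begin until its own release at hour 2. It runs from hour 2 to 2 + 8 = hour 10.
Table placement waits on venue unlock (finishes hour 10), so it starts at hour 10 and finishes at 10 + 8 = hour 18.

Working backward from the deadline:
Place-card layout has no dependents, so it just needs to finish by hour 58. Starting by 58 − 8 = hour 50 achieves that.
Since place-card layout (must start by hour 50, minus 3-hour gap → hour 47) depends on it, catering load-in must finish by hour 47. Backing off its 8-hour duration gives a latest start of hour 39.
Sound setup feeds catering load-in (must start by hour 39, minus 2-hour gap → hour 37); place-card layout (must start by hour 50). Taking the minimum, sound setup must finish by hour 37 and start by 37 − 3 = hour 34.
Nothing follows the final walkthrough; the deadline of hour 58 is its only limit. It must start by 58 − 9 = hour 49.
Linen setting has several dependents: sound setup (must start by hour 34); the final walkthrough (must start by hour 49, minus 3-hour gap → hour 46). The earliest of those limits is hour 34, so linen setting must start by 34 − 9 = hour 25.
Table placement has to be done before linen setting (must start by hour 25). That means finishing by hour 25, i.e. starting by 25 − 8 = hour 17.
So table placement can start as early as hour 10 and as late as hour 17, giving 17 − 10 = 7 hours of slack.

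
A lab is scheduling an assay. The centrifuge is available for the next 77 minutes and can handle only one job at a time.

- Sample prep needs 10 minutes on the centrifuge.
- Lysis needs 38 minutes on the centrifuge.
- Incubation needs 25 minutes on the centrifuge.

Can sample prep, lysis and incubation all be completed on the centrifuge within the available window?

Running back to back, the jobs need 10 + 38 + 25 = 73 minutes on the centrifuge.
Since 73 ≤ 77, they fit within the window.

Yes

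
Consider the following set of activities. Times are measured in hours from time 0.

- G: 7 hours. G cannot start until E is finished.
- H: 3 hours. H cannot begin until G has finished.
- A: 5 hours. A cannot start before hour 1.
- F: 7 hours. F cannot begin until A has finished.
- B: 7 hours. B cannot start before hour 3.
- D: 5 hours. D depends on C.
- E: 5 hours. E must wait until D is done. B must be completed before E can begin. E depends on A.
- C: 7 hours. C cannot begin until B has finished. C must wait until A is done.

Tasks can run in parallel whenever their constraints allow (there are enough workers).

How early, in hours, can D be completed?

22

B waits on its own release at hour 3, so it starts at hour 3 and finishes at 3 + 7 = hour 10.
After its own release at hour 1, A can start at hour 1 and finishes at hour 6.
C needs all of B (finishes hour 10); A (finishes hour 6). That puts its earliest start at hour 10; it finishes at 10 + 7 = hour 17.
D waits on C (finishes hour 17), so it starts at hour 17 and finishes at 17 + 5 = hour 22.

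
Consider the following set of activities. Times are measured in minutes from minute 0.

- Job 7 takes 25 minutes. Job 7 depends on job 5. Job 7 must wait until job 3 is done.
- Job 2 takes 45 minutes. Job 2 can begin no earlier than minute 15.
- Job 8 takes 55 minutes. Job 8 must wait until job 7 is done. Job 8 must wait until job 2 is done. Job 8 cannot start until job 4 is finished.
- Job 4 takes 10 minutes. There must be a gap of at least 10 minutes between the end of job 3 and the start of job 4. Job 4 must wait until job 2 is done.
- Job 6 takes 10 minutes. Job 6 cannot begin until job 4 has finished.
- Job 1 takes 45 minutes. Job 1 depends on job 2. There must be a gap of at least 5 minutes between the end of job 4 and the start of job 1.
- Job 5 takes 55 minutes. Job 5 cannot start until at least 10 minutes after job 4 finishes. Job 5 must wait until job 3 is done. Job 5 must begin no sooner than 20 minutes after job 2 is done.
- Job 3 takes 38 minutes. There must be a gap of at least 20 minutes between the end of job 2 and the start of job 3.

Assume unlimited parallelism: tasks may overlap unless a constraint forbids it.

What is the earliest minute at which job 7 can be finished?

228

Job 2 cannot begin until its own release at minute 15. It runs from minute 15 to 15 + 45 = minute 60.
After job 2 (finishes minute 60, plus 20-minute gap → minute 80), job 3 can start at minute 80 and finishes at minute 118.
Job 4 has to wait for job 3 (finishes minute 118, plus 10-minute gap → minute 128); job 2 (finishes minute 60). The latest of these is minute 128, so job 4 runs minute 128 to 128 + 10 = minute 138.
For job 5: job 4 (finishes minute 138, plus 10-minute gap → minute 148); job 3 (finishes minute 118); job 2 (finishes minute 60, plus 20-minute gap → minute 80). Taking the maximum gives a start of minute 148, and it finishes at 148 + 55 = minute 203.
Job 7 has to wait for job 5 (finishes minute 203); job 3 (finishes minute 118). The latest of these is minute 203, so job 7 runs minute 203 to 203 + 25 = minute 228.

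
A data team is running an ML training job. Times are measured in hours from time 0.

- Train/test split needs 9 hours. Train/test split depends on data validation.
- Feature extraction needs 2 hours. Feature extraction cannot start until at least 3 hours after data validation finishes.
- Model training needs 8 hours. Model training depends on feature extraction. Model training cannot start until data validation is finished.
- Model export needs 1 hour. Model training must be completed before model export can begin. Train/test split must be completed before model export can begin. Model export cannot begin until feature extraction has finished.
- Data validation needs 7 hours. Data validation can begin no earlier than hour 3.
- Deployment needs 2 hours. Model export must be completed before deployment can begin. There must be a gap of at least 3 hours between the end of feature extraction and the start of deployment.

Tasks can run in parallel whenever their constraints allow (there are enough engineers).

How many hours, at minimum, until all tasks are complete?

Data validation waits on its own release at hour 3, so it starts at hour 3 and finishes at 3 + 7 = hour 10.
Train/test split waits on data validation (finishes hour 10), so it starts at hour 10 and finishes at 10 + 9 = hour 19.
Feature extraction cannot begin until data validation (finishes hour 10, plus 3-hour gap → hour 13). It runs from hour 13 to 13 + 2 = hour 15.
For model training: feature extraction (finishes hour 15); data validation (finishes hour 10). Taking the maximum gives a start of hour 15, and it finishes at 15 + 8 = hour 23.
Model export has to wait for model training (finishes hour 23); train/test split (finishes hour 19); feature extraction (finishes hour 15). The latest of these is hour 23, so model export runs hour 23 to 23 + 1 = hour 24.
For deployment: model export (finishes hour 24); feature extraction (finishes hour 15, plus 3-hour gap → hour 18). Taking the maximum gives a start of hour 24, and it finishes at 24 + 2 = hour 26.
All tasks are finished once the last one completes. Finish times: Data validation at 10, Feature extraction at 15, Train/test split at 19, Model training at 23, Model export at 24, Deployment at 26. The latest is hour 26.

26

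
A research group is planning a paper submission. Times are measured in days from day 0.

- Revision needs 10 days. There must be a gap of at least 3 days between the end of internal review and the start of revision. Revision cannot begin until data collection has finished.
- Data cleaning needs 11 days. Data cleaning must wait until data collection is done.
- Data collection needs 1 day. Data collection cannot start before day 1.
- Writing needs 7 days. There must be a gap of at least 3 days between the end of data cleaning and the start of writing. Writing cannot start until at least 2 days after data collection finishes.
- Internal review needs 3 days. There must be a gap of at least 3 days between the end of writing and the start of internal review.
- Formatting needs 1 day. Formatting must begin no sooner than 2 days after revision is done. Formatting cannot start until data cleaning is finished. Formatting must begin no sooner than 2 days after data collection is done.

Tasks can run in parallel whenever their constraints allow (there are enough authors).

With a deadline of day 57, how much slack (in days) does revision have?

After its own release at day 1, data collection can start at day 1 and finishes at day 2.
Data cleaning waits on data collection (finishes day 2), so it starts at day 2 and finishes at 2 + 11 = day 13.
Writing needs all of data cleaning (finishes day 13, plus 3-day gap → day 16); data collection (finishes day 2, plus 2-day gap → day 4). That puts its earliest start at day 16; it finishes at 16 + 7 = day 23.
After writing (finishes day 23, plus 3-day gap → day 26), internal review can start at day 26 and finishes at day 29.
Revision needs all of internal review (finishes day 29, plus 3-day gap → day 32); data collection (finishes day 2). That puts its earliest start at day 32; it finishes at 32 + 10 = day 42.

Working backward from the deadline:
Formatting has no dependents, so it just needs to finish by day 57. Starting by 57 − 1 = day 56 achieves that.
Revision feeds into formatting (must start by day 56, minus 2-day gap → day 54); so revision must finish by day 54 and therefore start by day 44.
So revision can start as early as day 32 and as late as day 44, giving 44 − 32 = 12 days of slack.

12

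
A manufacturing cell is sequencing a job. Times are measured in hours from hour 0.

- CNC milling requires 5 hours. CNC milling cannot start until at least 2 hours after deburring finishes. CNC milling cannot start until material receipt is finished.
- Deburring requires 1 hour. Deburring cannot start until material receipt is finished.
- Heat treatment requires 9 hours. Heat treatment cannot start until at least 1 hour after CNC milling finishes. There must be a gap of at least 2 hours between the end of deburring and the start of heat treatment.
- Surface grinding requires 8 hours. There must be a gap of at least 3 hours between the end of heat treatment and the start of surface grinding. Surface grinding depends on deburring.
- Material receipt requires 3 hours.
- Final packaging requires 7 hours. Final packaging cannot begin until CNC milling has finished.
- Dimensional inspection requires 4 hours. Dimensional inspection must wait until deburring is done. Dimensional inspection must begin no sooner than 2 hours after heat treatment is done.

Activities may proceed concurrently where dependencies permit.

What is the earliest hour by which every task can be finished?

Material receipt can start immediately at hour 0; it finishes at hour 3.
After material receipt (finishes hour 3), deburring can start at hour 3 and finishes at hour 4.
CNC milling needs all of deburring (finishes hour 4, plus 2-hour gap → hour 6); material receipt (finishes hour 3). That puts its earliest start at hour 6; it finishes at 6 + 5 = hour 11.
After CNC milling (finishes hour 11), final packaging can start at hour 11 and finishes at hour 18.
For heat treatment: CNC milling (finishes hour 11, plus 1-hour gap → hour 12); deburring (finishes hour 4, plus 2-hour gap → hour 6). Taking the maximum gives a start of hour 12, and it finishes at 12 + 9 = hour 21.
For dimensional inspection: deburring (finishes hour 4); heat treatment (finishes hour 21, plus 2-hour gap → hour 23). Taking the maximum gives a start of hour 23, and it finishes at 23 + 4 = hour 27.
Surface grinding has to wait for heat treatment (finishes hour 21, plus 3-hour gap → hour 24); deburring (finishes hour 4). The latest of these is hour 24, so surface grinding runs hour 24 to 24 + 8 = hour 32.
All tasks are finished once the last one completes. Finish times: Material receipt at 3, Deburring at 4, CNC milling at 11, Heat treatment at 21, Surface grinding at 32, Dimensional inspection at 27, Final packaging at 18. The latest is hour 32.

32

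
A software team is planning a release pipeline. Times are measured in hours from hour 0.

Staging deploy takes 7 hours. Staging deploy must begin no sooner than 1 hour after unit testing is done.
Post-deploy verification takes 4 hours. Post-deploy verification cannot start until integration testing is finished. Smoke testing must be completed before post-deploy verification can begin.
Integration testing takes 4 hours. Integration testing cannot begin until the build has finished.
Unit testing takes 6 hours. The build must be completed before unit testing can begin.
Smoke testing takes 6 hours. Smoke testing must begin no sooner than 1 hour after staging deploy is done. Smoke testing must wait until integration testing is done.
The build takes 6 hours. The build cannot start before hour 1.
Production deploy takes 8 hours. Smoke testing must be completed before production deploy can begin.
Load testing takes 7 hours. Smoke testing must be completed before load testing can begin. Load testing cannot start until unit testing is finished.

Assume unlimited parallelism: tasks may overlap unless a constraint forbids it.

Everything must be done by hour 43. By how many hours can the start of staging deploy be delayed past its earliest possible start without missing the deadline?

7

The build cannot begin until its own release at hour 1. It runs from hour 1 to 1 + 6 = hour 7.
Unit testing waits on the build (finishes hour 7), so it starts at hour 7 and finishes at 7 + 6 = hour 13.
After unit testing (finishes hour 13, plus 1-hour gap → hour 14), staging deploy can start at hour 14 and finishes at hour 21.

Working backward from the deadline:
Nothing follows load testing; the deadline of hour 43 is its only limit. It must start by 43 − 7 = hour 36.
To finish by hour 43, production deploy (duration 8) must start no later than hour 35.
Nothing follows post-deploy verification; the deadline of hour 43 is its only limit. It must start by 43 − 4 = hour 39.
Smoke testing has several dependents: load testing (must start by hour 36); production deploy (must start by hour 35); post-deploy verification (must start by hour 39). The earliest of those limits is hour 35, so smoke testing must start by 35 − 6 = hour 29.
Staging deploy has to be done before smoke testing (must start by hour 29, minus 1-hour gap → hour 28). That means finishing by hour 28, i.e. starting by 28 − 7 = hour 21.
So staging deploy can start as early as hour 14 and as late as hour 21, giving 21 − 14 = 7 hours of slack.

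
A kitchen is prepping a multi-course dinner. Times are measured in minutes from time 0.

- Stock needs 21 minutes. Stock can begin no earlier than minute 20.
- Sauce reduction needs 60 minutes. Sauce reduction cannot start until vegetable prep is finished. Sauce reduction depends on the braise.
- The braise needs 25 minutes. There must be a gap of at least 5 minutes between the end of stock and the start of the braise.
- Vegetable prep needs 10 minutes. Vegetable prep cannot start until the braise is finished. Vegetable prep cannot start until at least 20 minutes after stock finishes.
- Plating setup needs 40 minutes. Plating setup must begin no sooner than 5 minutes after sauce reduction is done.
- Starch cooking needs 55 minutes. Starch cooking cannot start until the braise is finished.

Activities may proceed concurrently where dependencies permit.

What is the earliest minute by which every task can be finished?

Stock waits on its own release at minute 20, so it starts at minute 20 and finishes at 20 + 21 = minute 41.
The braise waits on stock (finishes minute 41, plus 5-minute gap → minute 46), so it starts at minute 46 and finishes at 46 + 25 = minute 71.
Starch cooking cannot begin until the braise (finishes minute 71). It runs from minute 71 to 71 + 55 = minute 126.
Vegetable prep cannot start until the braise (finishes minute 71); stock (finishes minute 41, plus 20-minute gap → minute 61). The controlling bound is minute 71, so vegetable prep finishes at 71 + 10 = minute 81.
Sauce reduction has to wait for vegetable prep (finishes minute 81); the braise (finishes minute 71). The latest of these is minute 81, so sauce reduction runs minute 81 to 81 + 60 = minute 141.
Plating setup waits on sauce reduction (finishes minute 141, plus 5-minute gap → minute 146), so it starts at minute 146 and finishes at 146 + 40 = minute 186.
All tasks are finished once the last one completes. Finish times: Stock at 41, The braise at 71, Vegetable prep at 81, Sauce reduction at 141, Starch cooking at 126, Plating setup at 186. The latest is minute 186.

186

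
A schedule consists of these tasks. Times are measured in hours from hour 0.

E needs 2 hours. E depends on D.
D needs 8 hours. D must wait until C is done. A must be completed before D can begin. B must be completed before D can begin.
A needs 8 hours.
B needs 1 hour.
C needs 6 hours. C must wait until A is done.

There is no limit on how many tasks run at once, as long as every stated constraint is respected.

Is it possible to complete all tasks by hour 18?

No

B has no prerequisites, so it starts at hour 0 and finishes at hour 1.
Nothing blocks A, so it runs from hour 0 to hour 8.
C waits on A (finishes hour 8), so it starts at hour 8 and finishes at 8 + 6 = hour 14.
D has to wait for C (finishes hour 14); A (finishes hour 8); B (finishes hour 1). The latest of these is hour 14, so D runs hour 14 to 14 + 8 = hour 22.
After D (finishes hour 22), E can start at hour 22 and finishes at hour 24.
The earliest everything can be done is hour 24, which is after the deadline of 18, so it is not possible.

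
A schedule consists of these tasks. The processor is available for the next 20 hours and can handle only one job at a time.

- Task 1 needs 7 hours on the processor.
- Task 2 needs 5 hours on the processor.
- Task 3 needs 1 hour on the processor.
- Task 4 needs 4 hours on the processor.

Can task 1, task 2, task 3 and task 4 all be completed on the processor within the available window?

Yes

Running back to back, the jobs need 7 + 5 + 1 + 4 = 17 hours on the processor.
Since 17 ≤ 20, they fit within the window.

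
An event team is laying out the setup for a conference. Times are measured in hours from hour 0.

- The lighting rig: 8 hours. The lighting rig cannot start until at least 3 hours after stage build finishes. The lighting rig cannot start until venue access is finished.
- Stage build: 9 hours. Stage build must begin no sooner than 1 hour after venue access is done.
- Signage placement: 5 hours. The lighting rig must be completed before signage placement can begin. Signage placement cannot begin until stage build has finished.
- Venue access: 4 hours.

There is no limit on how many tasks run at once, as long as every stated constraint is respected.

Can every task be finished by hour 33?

Yes

Venue access can start immediately at hour 0; it finishes at hour 4.
Stage build cannot begin until venue access (finishes hour 4, plus 1-hour gap → hour 5). It runs from hour 5 to 5 + 9 = hour 14.
The lighting rig needs all of stage build (finishes hour 14, plus 3-hour gap → hour 17); venue access (finishes hour 4). That puts its earliest start at hour 17; it finishes at 17 + 8 = hour 25.
Signage placement cannot start until the lighting rig (finishes hour 25); stage build (finishes hour 14). The controlling bound is hour 25, so signage placement finishes at 25 + 5 = hour 30.
Every task is finished by hour 30, which is no later than the deadline of 33, so the schedule is feasible.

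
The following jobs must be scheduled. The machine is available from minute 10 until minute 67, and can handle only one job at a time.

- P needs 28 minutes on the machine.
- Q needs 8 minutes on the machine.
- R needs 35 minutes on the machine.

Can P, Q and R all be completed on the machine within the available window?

The machine window is 67 − 10 = 57 minutes.
Running back to back, the jobs need 28 + 8 + 35 = 71 minutes on the machine.
Since 71 > 57, they cannot all fit.

No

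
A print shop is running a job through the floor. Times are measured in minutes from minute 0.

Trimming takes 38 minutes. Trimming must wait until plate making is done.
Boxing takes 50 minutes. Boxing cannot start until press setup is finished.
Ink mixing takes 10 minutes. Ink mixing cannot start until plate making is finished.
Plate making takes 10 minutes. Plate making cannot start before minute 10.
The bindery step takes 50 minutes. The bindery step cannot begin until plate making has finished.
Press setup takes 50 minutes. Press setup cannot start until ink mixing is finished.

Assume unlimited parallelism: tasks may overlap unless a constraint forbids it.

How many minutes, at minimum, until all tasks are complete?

130

Plate making cannot begin until its own release at minute 10. It runs from minute 10 to 10 + 10 = minute 20.
The bindery step cannot begin until plate making (finishes minute 20). It runs from minute 20 to 20 + 50 = minute 70.
Trimming cannot begin until plate making (finishes minute 20). It runs from minute 20 to 20 + 38 = minute 58.
Ink mixing cannot begin until plate making (finishes minute 20). It runs from minute 20 to 20 + 10 = minute 30.
After ink mixing (finishes minute 30), press setup can start at minute 30 and finishes at minute 80.
Boxing waits on press setup (finishes minute 80), so it starts at minute 80 and finishes at 80 + 50 = minute 130.
All tasks are finished once the last one completes. Finish times: Plate making at 20, Ink mixing at 30, Press setup at 80, Trimming at 58, The bindery step at 70, Boxing at 130. The latest is minute 130.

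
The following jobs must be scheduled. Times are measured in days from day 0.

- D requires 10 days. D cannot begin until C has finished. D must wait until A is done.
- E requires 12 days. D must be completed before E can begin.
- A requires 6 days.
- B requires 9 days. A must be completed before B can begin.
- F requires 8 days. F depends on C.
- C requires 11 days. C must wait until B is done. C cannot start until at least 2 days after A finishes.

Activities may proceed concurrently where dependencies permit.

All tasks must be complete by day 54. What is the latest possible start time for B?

E must finish by day 54; it takes 12 days, so it must start by 54 − 12 = day 42.
D has to be done before E (must start by day 42). That means finishing by day 42, i.e. starting by 42 − 10 = day 32.
F must finish by day 54; it takes 8 days, so it must start by 54 − 8 = day 46.
For C: D (must start by day 32); F (must start by day 46). The most restrictive is day 32; with an 11-day duration, C must start by day 21.
Since C (must start by day 21) depends on it, B must finish by day 21. Backing off its 9-day duration gives a latest start of day 12.

12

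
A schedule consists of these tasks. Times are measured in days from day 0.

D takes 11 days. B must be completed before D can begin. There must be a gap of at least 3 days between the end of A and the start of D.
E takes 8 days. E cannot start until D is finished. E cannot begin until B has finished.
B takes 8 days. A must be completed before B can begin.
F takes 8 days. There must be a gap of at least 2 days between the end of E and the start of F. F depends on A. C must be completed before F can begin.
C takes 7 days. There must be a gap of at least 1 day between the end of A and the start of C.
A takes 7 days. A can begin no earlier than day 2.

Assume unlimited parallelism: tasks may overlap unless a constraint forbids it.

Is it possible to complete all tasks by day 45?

A waits on its own release at day 2, so it starts at day 2 and finishes at 2 + 7 = day 9.
C cannot begin until A (finishes day 9, plus 1-day gap → day 10). It runs from day 10 to 10 + 7 = day 17.
After A (finishes day 9), B can start at day 9 and finishes at day 17.
For D: B (finishes day 17); A (finishes day 9, plus 3-day gap → day 12). Taking the maximum gives a start of day 17, and it finishes at 17 + 11 = day 28.
For E: D (finishes day 28); B (finishes day 17). Taking the maximum gives a start of day 28, and it finishes at 28 + 8 = day 36.
F has to wait for E (finishes day 36, plus 2-day gap → day 38); A (finishes day 9); C (finishes day 17). The latest of these is day 38, so F runs day 38 to 38 + 8 = day 46.
The earliest everything can be done is day 46, which is after the deadline of 45, so it is not possible.

No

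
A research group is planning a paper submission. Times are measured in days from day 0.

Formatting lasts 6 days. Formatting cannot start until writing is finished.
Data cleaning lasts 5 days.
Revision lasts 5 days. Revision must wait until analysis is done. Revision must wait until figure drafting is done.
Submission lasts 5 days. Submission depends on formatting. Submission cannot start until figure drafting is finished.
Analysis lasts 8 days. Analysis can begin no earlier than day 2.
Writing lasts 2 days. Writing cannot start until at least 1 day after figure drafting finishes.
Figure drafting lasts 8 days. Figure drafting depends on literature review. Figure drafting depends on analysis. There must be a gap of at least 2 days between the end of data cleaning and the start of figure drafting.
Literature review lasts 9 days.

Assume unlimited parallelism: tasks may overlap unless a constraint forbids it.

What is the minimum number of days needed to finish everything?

32

After its own release at day 2, analysis can start at day 2 and finishes at day 10.
Data cleaning can start immediately at day 0; it finishes at day 5.
Literature review has no prerequisites, so it starts at day 0 and finishes at day 9.
Figure drafting needs all of literature review (finishes day 9); analysis (finishes day 10); data cleaning (finishes day 5, plus 2-day gap → day 7). That puts its earliest start at day 10; it finishes at 10 + 8 = day 18.
Revision cannot start until analysis (finishes day 10); figure drafting (finishes day 18). The controlling bound is day 18, so revision finishes at 18 + 5 = day 23.
After figure drafting (finishes day 18, plus 1-day gap → day 19), writing can start at day 19 and finishes at day 21.
Formatting cannot begin until writing (finishes day 21). It runs from day 21 to 21 + 6 = day 27.
Submission has to wait for formatting (finishes day 27); figure drafting (finishes day 18). The latest of these is day 27, so submission runs day 27 to 27 + 5 = day 32.
All tasks are finished once the last one completes. Finish times: Literature review at 9, Data cleaning at 5, Analysis at 10, Figure drafting at 18, Writing at 21, Revision at 23, Formatting at 27, Submission at 32. The latest is day 32.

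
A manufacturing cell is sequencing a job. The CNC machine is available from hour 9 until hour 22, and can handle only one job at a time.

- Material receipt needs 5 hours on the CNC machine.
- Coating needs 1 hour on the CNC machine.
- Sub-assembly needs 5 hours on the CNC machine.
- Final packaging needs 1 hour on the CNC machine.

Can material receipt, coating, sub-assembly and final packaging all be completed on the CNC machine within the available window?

The CNC machine window is 22 − 9 = 13 hours.
Running back to back, the jobs need 5 + 1 + 5 + 1 = 12 hours on the CNC machine.
Since 12 ≤ 13, they fit within the window.

Yes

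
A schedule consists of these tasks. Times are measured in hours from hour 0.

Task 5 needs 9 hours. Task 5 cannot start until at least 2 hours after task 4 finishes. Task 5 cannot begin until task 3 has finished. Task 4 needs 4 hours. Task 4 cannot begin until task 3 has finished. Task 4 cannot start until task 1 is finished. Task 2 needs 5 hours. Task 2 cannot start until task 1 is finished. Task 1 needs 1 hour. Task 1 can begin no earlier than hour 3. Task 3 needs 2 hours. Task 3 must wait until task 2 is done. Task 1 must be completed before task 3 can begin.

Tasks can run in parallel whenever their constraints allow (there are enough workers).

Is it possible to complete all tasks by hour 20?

Task 1 cannot begin until its own release at hour 3. It runs from hour 3 to 3 + 1 = hour 4.
Task 2 waits on task 1 (finishes hour 4), so it starts at hour 4 and finishes at 4 + 5 = hour 9.
For task 3: task 2 (finishes hour 9); task 1 (finishes hour 4). Taking the maximum gives a start of hour 9, and it finishes at 9 + 2 = hour 11.
Task 4 has to wait for task 3 (finishes hour 11); task 1 (finishes hour 4). The latest of these is hour 11, so task 4 runs hour 11 to 11 + 4 = hour 15.
Task 5 needs all of task 4 (finishes hour 15, plus 2-hour gap → hour 17); task 3 (finishes hour 11). That puts its earliest start at hour 17; it finishes at 17 + 9 = hour 26.
The earliest everything can be done is hour 26, which is after the deadline of 20, so it is not possible.

No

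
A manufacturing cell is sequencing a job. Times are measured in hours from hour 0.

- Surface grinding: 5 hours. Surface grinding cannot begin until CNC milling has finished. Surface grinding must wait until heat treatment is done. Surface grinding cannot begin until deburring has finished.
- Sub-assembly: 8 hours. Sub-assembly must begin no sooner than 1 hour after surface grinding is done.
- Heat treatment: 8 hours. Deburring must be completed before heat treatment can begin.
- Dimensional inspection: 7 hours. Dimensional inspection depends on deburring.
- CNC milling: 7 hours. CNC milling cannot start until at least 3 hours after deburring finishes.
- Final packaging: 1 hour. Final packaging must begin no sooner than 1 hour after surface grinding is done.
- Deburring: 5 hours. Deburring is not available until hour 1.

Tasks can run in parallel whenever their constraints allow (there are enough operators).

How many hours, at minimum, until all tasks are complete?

Deburring cannot begin until its own release at hour 1. It runs from hour 1 to 1 + 5 = hour 6.
After deburring (finishes hour 6), dimensional inspection can start at hour 6 and finishes at hour 13.
After deburring (finishes hour 6), heat treatment can start at hour 6 and finishes at hour 14.
After deburring (finishes hour 6, plus 3-hour gap → hour 9), CNC milling can start at hour 9 and finishes at hour 16.
Surface grinding needs all of CNC milling (finishes hour 16); heat treatment (finishes hour 14); deburring (finishes hour 6). That puts its earliest start at hour 16; it finishes at 16 + 5 = hour 21.
Final packaging cannot begin until surface grinding (finishes hour 21, plus 1-hour gap → hour 22). It runs from hour 22 to 22 + 1 = hour 23.
After surface grinding (finishes hour 21, plus 1-hour gap → hour 22), sub-assembly can start at hour 22 and finishes at hour 30.
All tasks are finished once the last one completes. Finish times: Deburring at 6, CNC milling at 16, Heat treatment at 14, Surface grinding at 21, Dimensional inspection at 13, Sub-assembly at 30, Final packaging at 23. The latest is hour 30.

30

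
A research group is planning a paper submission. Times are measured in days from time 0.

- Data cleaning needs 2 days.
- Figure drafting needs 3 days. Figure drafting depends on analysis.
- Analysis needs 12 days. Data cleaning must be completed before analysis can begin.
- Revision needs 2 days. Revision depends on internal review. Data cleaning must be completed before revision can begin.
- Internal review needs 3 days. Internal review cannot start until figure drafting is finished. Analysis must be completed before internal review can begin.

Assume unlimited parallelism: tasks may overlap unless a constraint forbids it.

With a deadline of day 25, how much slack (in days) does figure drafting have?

Nothing blocks data cleaning, so it runs from day 0 to day 2.
Analysis cannot begin until data cleaning (finishes day 2). It runs from day 2 to 2 + 12 = day 14.
Figure drafting waits on analysis (finishes day 14), so it starts at day 14 and finishes at 14 + 3 = day 17.

Working backward from the deadline:
Revision must finish by day 25; it takes 2 days, so it must start by 25 − 2 = day 23.
Internal review has to be done before revision (must start by day 23). That means finishing by day 23, i.e. starting by 23 − 3 = day 20.
Figure drafting feeds into internal review (must start by day 20); so figure drafting must finish by day 20 and therefore start by day 17.
So figure drafting can start as early as day 14 and as late as day 17, giving 17 − 14 = 3 days of slack.

3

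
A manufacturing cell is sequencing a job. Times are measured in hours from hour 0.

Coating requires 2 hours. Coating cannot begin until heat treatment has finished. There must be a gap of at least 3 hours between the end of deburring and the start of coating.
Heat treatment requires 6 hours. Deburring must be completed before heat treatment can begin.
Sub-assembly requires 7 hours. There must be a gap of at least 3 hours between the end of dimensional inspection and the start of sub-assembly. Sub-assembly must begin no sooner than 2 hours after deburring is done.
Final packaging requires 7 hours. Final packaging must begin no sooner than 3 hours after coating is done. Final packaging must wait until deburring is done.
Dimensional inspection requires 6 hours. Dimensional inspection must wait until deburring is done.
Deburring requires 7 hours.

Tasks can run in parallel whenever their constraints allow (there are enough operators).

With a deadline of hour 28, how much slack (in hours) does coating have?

3

Nothing blocks deburring, so it runs from hour 0 to hour 7.
Heat treatment waits on deburring (finishes hour 7), so it starts at hour 7 and finishes at 7 + 6 = hour 13.
Coating has to wait for heat treatment (finishes hour 13); deburring (finishes hour 7, plus 3-hour gap → hour 10). The latest of these is hour 13, so coating runs hour 13 to 13 + 2 = hour 15.

Working backward from the deadline:
Nothing follows final packaging; the deadline of hour 28 is its only limit. It must start by 28 − 7 = hour 21.
Coating must finish before final packaging (must start by hour 21, minus 3-hour gap → hour 18). With a 2-hour duration, coating must start by 18 − 2 = hour 16.
So coating can start as early as hour 13 and as late as hour 16, giving 16 − 13 = 3 hours of slack.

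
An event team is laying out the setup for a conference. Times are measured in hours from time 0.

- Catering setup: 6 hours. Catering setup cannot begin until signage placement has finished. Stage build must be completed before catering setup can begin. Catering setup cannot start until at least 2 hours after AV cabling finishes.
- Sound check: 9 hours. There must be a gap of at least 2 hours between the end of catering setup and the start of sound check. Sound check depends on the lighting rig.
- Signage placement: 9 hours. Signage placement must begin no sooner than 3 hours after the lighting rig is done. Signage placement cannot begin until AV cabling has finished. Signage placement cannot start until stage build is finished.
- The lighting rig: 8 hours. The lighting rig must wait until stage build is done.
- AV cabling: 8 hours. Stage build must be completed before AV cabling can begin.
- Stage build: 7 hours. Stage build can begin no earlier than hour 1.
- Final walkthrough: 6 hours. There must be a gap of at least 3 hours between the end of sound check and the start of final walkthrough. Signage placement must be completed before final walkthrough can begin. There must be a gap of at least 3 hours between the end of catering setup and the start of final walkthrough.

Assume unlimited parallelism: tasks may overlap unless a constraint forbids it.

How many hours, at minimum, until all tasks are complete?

54

After its own release at hour 1, stage build can start at hour 1 and finishes at hour 8.
After stage build (finishes hour 8), AV cabling can start at hour 8 and finishes at hour 16.
The lighting rig cannot begin until stage build (finishes hour 8). It runs from hour 8 to 8 + 8 = hour 16.
Signage placement has to wait for the lighting rig (finishes hour 16, plus 3-hour gap → hour 19); AV cabling (finishes hour 16); stage build (finishes hour 8). The latest of these is hour 19, so signage placement runs hour 19 to 19 + 9 = hour 28.
Catering setup needs all of signage placement (finishes hour 28); stage build (finishes hour 8); AV cabling (finishes hour 16, plus 2-hour gap → hour 18). That puts its earliest start at hour 28; it finishes at 28 + 6 = hour 34.
For sound check: catering setup (finishes hour 34, plus 2-hour gap → hour 36); the lighting rig (finishes hour 16). Taking the maximum gives a start of hour 36, and it finishes at 36 + 9 = hour 45.
For final walkthrough: sound check (finishes hour 45, plus 3-hour gap → hour 48); signage placement (finishes hour 28); catering setup (finishes hour 34, plus 3-hour gap → hour 37). Taking the maximum gives a start of hour 48, and it finishes at 48 + 6 = hour 54.
All tasks are finished once the last one completes. Finish times: Stage build at 8, The lighting rig at 16, AV cabling at 16, Signage placement at 28, Catering setup at 34, Sound check at 45, Final walkthrough at 54. The latest is hour 54.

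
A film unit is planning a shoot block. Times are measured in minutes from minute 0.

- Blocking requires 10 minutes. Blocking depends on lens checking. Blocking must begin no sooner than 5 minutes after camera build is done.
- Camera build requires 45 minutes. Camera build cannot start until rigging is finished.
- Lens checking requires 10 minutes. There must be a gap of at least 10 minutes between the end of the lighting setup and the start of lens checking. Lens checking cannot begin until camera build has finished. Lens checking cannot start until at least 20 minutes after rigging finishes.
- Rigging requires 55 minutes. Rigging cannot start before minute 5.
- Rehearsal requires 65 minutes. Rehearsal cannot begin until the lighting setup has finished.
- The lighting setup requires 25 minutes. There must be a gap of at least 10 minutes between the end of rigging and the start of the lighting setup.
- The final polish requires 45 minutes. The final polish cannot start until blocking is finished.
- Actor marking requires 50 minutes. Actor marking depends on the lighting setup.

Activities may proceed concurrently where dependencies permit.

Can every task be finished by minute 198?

Yes

Rigging cannot begin until its own release at minute 5. It runs from minute 5 to 5 + 55 = minute 60.
After rigging (finishes minute 60), camera build can start at minute 60 and finishes at minute 105.
The lighting setup cannot begin until rigging (finishes minute 60, plus 10-minute gap → minute 70). It runs from minute 70 to 70 + 25 = minute 95.
Rehearsal waits on the lighting setup (finishes minute 95), so it starts at minute 95 and finishes at 95 + 65 = minute 160.
Actor marking cannot begin until the lighting setup (finishes minute 95). It runs from minute 95 to 95 + 50 = minute 145.
Lens checking needs all of the lighting setup (finishes minute 95, plus 10-minute gap → minute 105); camera build (finishes minute 105); rigging (finishes minute 60, plus 20-minute gap → minute 80). That puts its earliest start at minute 105; it finishes at 105 + 10 = minute 115.
Blocking cannot start until lens checking (finishes minute 115); camera build (finishes minute 105, plus 5-minute gap → minute 110). The controlling bound is minute 115, so blocking finishes at 115 + 10 = minute 125.
After blocking (finishes minute 125), the final polish can start at minute 125 and finishes at minute 170.
Every task is finished by minute 170, which is no later than the deadline of 198, so the schedule is feasible.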